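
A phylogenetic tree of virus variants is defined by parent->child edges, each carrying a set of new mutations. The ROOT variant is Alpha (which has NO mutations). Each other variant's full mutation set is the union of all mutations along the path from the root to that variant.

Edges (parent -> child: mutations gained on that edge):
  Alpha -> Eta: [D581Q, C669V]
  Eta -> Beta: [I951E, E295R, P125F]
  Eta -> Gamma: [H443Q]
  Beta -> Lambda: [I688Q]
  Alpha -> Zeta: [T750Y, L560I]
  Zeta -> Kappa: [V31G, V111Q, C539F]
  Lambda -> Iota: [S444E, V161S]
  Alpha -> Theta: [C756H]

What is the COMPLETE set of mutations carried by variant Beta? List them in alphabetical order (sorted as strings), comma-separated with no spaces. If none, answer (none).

At Alpha: gained [] -> total []
At Eta: gained ['D581Q', 'C669V'] -> total ['C669V', 'D581Q']
At Beta: gained ['I951E', 'E295R', 'P125F'] -> total ['C669V', 'D581Q', 'E295R', 'I951E', 'P125F']

Answer: C669V,D581Q,E295R,I951E,P125F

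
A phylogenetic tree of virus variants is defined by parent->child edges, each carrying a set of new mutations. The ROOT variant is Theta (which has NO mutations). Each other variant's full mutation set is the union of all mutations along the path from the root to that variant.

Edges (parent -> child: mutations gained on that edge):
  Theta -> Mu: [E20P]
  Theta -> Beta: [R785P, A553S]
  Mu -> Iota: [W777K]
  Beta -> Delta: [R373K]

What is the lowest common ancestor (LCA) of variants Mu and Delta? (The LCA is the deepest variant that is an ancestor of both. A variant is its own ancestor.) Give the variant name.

Path from root to Mu: Theta -> Mu
  ancestors of Mu: {Theta, Mu}
Path from root to Delta: Theta -> Beta -> Delta
  ancestors of Delta: {Theta, Beta, Delta}
Common ancestors: {Theta}
Walk up from Delta: Delta (not in ancestors of Mu), Beta (not in ancestors of Mu), Theta (in ancestors of Mu)
Deepest common ancestor (LCA) = Theta

Answer: Theta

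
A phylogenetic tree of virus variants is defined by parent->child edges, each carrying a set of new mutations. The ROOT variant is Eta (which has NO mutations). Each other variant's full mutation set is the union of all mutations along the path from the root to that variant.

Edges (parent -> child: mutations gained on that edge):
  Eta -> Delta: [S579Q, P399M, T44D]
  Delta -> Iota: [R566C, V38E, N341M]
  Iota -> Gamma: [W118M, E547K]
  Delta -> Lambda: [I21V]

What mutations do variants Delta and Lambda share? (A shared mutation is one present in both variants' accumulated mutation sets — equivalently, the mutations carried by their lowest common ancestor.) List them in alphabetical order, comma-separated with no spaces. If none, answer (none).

Answer: P399M,S579Q,T44D

Derivation:
Accumulating mutations along path to Delta:
  At Eta: gained [] -> total []
  At Delta: gained ['S579Q', 'P399M', 'T44D'] -> total ['P399M', 'S579Q', 'T44D']
Mutations(Delta) = ['P399M', 'S579Q', 'T44D']
Accumulating mutations along path to Lambda:
  At Eta: gained [] -> total []
  At Delta: gained ['S579Q', 'P399M', 'T44D'] -> total ['P399M', 'S579Q', 'T44D']
  At Lambda: gained ['I21V'] -> total ['I21V', 'P399M', 'S579Q', 'T44D']
Mutations(Lambda) = ['I21V', 'P399M', 'S579Q', 'T44D']
Intersection: ['P399M', 'S579Q', 'T44D'] ∩ ['I21V', 'P399M', 'S579Q', 'T44D'] = ['P399M', 'S579Q', 'T44D']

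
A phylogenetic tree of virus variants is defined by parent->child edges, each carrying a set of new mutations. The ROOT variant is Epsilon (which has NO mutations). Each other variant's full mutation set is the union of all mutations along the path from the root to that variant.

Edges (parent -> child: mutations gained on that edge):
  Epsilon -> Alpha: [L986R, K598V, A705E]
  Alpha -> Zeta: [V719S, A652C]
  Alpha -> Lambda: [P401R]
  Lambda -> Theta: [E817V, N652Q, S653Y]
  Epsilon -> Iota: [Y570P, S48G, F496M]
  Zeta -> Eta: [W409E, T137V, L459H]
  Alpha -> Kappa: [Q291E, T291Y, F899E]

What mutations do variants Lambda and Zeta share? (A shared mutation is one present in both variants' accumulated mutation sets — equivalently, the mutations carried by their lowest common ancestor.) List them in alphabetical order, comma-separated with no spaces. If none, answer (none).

Answer: A705E,K598V,L986R

Derivation:
Accumulating mutations along path to Lambda:
  At Epsilon: gained [] -> total []
  At Alpha: gained ['L986R', 'K598V', 'A705E'] -> total ['A705E', 'K598V', 'L986R']
  At Lambda: gained ['P401R'] -> total ['A705E', 'K598V', 'L986R', 'P401R']
Mutations(Lambda) = ['A705E', 'K598V', 'L986R', 'P401R']
Accumulating mutations along path to Zeta:
  At Epsilon: gained [] -> total []
  At Alpha: gained ['L986R', 'K598V', 'A705E'] -> total ['A705E', 'K598V', 'L986R']
  At Zeta: gained ['V719S', 'A652C'] -> total ['A652C', 'A705E', 'K598V', 'L986R', 'V719S']
Mutations(Zeta) = ['A652C', 'A705E', 'K598V', 'L986R', 'V719S']
Intersection: ['A705E', 'K598V', 'L986R', 'P401R'] ∩ ['A652C', 'A705E', 'K598V', 'L986R', 'V719S'] = ['A705E', 'K598V', 'L986R']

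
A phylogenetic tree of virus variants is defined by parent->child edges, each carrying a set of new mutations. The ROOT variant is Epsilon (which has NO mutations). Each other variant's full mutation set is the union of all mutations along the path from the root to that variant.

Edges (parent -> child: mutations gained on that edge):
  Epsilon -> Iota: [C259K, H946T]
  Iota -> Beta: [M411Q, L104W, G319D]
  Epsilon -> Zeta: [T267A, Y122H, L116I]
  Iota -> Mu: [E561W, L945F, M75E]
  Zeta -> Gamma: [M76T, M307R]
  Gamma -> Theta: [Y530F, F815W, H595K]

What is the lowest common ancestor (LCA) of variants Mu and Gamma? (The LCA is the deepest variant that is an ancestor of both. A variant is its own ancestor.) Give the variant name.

Answer: Epsilon

Derivation:
Path from root to Mu: Epsilon -> Iota -> Mu
  ancestors of Mu: {Epsilon, Iota, Mu}
Path from root to Gamma: Epsilon -> Zeta -> Gamma
  ancestors of Gamma: {Epsilon, Zeta, Gamma}
Common ancestors: {Epsilon}
Walk up from Gamma: Gamma (not in ancestors of Mu), Zeta (not in ancestors of Mu), Epsilon (in ancestors of Mu)
Deepest common ancestor (LCA) = Epsilon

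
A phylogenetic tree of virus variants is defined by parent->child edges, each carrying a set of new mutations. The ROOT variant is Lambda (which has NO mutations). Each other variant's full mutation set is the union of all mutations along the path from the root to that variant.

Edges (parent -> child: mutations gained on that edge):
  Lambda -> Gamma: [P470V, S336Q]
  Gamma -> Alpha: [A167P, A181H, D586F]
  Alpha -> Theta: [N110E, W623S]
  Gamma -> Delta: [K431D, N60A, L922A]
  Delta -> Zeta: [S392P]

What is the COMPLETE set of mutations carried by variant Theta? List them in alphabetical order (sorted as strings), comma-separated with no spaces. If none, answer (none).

At Lambda: gained [] -> total []
At Gamma: gained ['P470V', 'S336Q'] -> total ['P470V', 'S336Q']
At Alpha: gained ['A167P', 'A181H', 'D586F'] -> total ['A167P', 'A181H', 'D586F', 'P470V', 'S336Q']
At Theta: gained ['N110E', 'W623S'] -> total ['A167P', 'A181H', 'D586F', 'N110E', 'P470V', 'S336Q', 'W623S']

Answer: A167P,A181H,D586F,N110E,P470V,S336Q,W623S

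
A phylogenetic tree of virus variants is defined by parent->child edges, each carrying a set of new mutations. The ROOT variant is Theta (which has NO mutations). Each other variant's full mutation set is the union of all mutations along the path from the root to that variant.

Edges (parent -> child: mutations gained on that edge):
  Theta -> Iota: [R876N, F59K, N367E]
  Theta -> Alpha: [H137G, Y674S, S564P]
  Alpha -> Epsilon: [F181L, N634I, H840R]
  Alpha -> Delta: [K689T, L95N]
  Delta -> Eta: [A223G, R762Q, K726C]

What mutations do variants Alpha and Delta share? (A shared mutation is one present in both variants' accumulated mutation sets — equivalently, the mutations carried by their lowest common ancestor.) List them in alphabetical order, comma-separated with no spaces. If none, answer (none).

Answer: H137G,S564P,Y674S

Derivation:
Accumulating mutations along path to Alpha:
  At Theta: gained [] -> total []
  At Alpha: gained ['H137G', 'Y674S', 'S564P'] -> total ['H137G', 'S564P', 'Y674S']
Mutations(Alpha) = ['H137G', 'S564P', 'Y674S']
Accumulating mutations along path to Delta:
  At Theta: gained [] -> total []
  At Alpha: gained ['H137G', 'Y674S', 'S564P'] -> total ['H137G', 'S564P', 'Y674S']
  At Delta: gained ['K689T', 'L95N'] -> total ['H137G', 'K689T', 'L95N', 'S564P', 'Y674S']
Mutations(Delta) = ['H137G', 'K689T', 'L95N', 'S564P', 'Y674S']
Intersection: ['H137G', 'S564P', 'Y674S'] ∩ ['H137G', 'K689T', 'L95N', 'S564P', 'Y674S'] = ['H137G', 'S564P', 'Y674S']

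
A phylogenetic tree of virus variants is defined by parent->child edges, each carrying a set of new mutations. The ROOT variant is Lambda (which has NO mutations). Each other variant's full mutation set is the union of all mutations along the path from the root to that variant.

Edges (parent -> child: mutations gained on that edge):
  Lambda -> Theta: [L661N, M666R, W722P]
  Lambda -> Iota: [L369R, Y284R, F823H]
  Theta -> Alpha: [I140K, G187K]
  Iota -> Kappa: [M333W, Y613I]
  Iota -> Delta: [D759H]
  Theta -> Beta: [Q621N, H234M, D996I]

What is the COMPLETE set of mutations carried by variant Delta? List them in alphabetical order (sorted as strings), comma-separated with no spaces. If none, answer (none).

Answer: D759H,F823H,L369R,Y284R

Derivation:
At Lambda: gained [] -> total []
At Iota: gained ['L369R', 'Y284R', 'F823H'] -> total ['F823H', 'L369R', 'Y284R']
At Delta: gained ['D759H'] -> total ['D759H', 'F823H', 'L369R', 'Y284R']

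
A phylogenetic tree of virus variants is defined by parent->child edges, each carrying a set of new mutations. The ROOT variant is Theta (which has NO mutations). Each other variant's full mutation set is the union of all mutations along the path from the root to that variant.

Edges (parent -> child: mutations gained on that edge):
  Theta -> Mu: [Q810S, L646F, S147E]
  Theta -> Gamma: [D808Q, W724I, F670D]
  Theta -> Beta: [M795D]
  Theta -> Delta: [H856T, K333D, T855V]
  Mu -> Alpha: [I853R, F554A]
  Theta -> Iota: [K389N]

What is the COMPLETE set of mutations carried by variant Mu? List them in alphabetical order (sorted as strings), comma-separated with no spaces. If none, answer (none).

Answer: L646F,Q810S,S147E

Derivation:
At Theta: gained [] -> total []
At Mu: gained ['Q810S', 'L646F', 'S147E'] -> total ['L646F', 'Q810S', 'S147E']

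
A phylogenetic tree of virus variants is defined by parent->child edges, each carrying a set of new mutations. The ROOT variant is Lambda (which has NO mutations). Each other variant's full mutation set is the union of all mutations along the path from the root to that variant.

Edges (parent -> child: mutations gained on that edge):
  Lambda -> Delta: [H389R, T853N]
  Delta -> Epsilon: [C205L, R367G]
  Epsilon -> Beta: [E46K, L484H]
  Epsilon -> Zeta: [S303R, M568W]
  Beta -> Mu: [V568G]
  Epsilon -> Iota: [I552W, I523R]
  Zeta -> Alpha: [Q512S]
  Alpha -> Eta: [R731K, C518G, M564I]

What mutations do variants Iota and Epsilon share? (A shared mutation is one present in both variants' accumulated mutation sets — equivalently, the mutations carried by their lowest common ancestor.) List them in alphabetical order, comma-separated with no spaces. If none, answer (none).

Answer: C205L,H389R,R367G,T853N

Derivation:
Accumulating mutations along path to Iota:
  At Lambda: gained [] -> total []
  At Delta: gained ['H389R', 'T853N'] -> total ['H389R', 'T853N']
  At Epsilon: gained ['C205L', 'R367G'] -> total ['C205L', 'H389R', 'R367G', 'T853N']
  At Iota: gained ['I552W', 'I523R'] -> total ['C205L', 'H389R', 'I523R', 'I552W', 'R367G', 'T853N']
Mutations(Iota) = ['C205L', 'H389R', 'I523R', 'I552W', 'R367G', 'T853N']
Accumulating mutations along path to Epsilon:
  At Lambda: gained [] -> total []
  At Delta: gained ['H389R', 'T853N'] -> total ['H389R', 'T853N']
  At Epsilon: gained ['C205L', 'R367G'] -> total ['C205L', 'H389R', 'R367G', 'T853N']
Mutations(Epsilon) = ['C205L', 'H389R', 'R367G', 'T853N']
Intersection: ['C205L', 'H389R', 'I523R', 'I552W', 'R367G', 'T853N'] ∩ ['C205L', 'H389R', 'R367G', 'T853N'] = ['C205L', 'H389R', 'R367G', 'T853N']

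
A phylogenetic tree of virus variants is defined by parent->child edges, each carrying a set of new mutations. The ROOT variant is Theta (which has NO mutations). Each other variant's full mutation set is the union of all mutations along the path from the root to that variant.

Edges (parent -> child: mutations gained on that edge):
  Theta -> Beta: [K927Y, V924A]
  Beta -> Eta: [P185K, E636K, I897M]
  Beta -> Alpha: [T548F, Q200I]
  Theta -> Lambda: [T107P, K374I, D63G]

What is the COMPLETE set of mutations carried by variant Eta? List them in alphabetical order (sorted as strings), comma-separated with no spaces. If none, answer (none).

At Theta: gained [] -> total []
At Beta: gained ['K927Y', 'V924A'] -> total ['K927Y', 'V924A']
At Eta: gained ['P185K', 'E636K', 'I897M'] -> total ['E636K', 'I897M', 'K927Y', 'P185K', 'V924A']

Answer: E636K,I897M,K927Y,P185K,V924A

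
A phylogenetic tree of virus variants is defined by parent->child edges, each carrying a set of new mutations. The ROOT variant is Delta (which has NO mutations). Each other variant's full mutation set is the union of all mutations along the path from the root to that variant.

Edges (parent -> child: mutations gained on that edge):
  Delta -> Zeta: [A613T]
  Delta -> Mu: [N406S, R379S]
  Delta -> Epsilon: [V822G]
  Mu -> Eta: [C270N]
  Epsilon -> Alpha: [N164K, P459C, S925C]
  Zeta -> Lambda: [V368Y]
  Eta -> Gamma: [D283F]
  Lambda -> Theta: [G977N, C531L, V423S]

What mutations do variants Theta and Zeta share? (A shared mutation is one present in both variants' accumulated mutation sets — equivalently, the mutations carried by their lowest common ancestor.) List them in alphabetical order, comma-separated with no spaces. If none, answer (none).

Accumulating mutations along path to Theta:
  At Delta: gained [] -> total []
  At Zeta: gained ['A613T'] -> total ['A613T']
  At Lambda: gained ['V368Y'] -> total ['A613T', 'V368Y']
  At Theta: gained ['G977N', 'C531L', 'V423S'] -> total ['A613T', 'C531L', 'G977N', 'V368Y', 'V423S']
Mutations(Theta) = ['A613T', 'C531L', 'G977N', 'V368Y', 'V423S']
Accumulating mutations along path to Zeta:
  At Delta: gained [] -> total []
  At Zeta: gained ['A613T'] -> total ['A613T']
Mutations(Zeta) = ['A613T']
Intersection: ['A613T', 'C531L', 'G977N', 'V368Y', 'V423S'] ∩ ['A613T'] = ['A613T']

Answer: A613T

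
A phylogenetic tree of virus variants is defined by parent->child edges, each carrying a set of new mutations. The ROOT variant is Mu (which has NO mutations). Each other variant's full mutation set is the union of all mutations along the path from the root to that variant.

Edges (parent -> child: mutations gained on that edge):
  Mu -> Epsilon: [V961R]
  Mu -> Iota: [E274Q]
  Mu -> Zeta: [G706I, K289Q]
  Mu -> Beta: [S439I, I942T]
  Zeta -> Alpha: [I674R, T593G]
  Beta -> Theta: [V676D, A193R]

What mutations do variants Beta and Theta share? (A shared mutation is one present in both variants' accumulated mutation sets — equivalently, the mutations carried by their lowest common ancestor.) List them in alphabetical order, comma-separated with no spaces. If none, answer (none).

Answer: I942T,S439I

Derivation:
Accumulating mutations along path to Beta:
  At Mu: gained [] -> total []
  At Beta: gained ['S439I', 'I942T'] -> total ['I942T', 'S439I']
Mutations(Beta) = ['I942T', 'S439I']
Accumulating mutations along path to Theta:
  At Mu: gained [] -> total []
  At Beta: gained ['S439I', 'I942T'] -> total ['I942T', 'S439I']
  At Theta: gained ['V676D', 'A193R'] -> total ['A193R', 'I942T', 'S439I', 'V676D']
Mutations(Theta) = ['A193R', 'I942T', 'S439I', 'V676D']
Intersection: ['I942T', 'S439I'] ∩ ['A193R', 'I942T', 'S439I', 'V676D'] = ['I942T', 'S439I']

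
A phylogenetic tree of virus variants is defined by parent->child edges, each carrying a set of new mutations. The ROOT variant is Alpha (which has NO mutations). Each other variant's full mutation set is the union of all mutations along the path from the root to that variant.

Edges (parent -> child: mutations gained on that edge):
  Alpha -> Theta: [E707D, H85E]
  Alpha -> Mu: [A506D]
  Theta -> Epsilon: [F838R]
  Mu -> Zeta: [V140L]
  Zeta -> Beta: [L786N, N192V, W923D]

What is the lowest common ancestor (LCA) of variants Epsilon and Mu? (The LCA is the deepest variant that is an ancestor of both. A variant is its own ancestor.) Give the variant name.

Answer: Alpha

Derivation:
Path from root to Epsilon: Alpha -> Theta -> Epsilon
  ancestors of Epsilon: {Alpha, Theta, Epsilon}
Path from root to Mu: Alpha -> Mu
  ancestors of Mu: {Alpha, Mu}
Common ancestors: {Alpha}
Walk up from Mu: Mu (not in ancestors of Epsilon), Alpha (in ancestors of Epsilon)
Deepest common ancestor (LCA) = Alpha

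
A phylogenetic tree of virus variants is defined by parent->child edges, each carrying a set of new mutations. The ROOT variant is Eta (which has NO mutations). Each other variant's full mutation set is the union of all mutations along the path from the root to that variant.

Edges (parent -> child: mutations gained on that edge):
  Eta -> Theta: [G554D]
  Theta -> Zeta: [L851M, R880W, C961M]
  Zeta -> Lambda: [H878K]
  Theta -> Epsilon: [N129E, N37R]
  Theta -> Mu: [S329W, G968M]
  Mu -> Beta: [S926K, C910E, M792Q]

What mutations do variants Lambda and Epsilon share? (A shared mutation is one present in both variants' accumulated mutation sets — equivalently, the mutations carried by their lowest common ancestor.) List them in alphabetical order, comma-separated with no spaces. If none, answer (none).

Accumulating mutations along path to Lambda:
  At Eta: gained [] -> total []
  At Theta: gained ['G554D'] -> total ['G554D']
  At Zeta: gained ['L851M', 'R880W', 'C961M'] -> total ['C961M', 'G554D', 'L851M', 'R880W']
  At Lambda: gained ['H878K'] -> total ['C961M', 'G554D', 'H878K', 'L851M', 'R880W']
Mutations(Lambda) = ['C961M', 'G554D', 'H878K', 'L851M', 'R880W']
Accumulating mutations along path to Epsilon:
  At Eta: gained [] -> total []
  At Theta: gained ['G554D'] -> total ['G554D']
  At Epsilon: gained ['N129E', 'N37R'] -> total ['G554D', 'N129E', 'N37R']
Mutations(Epsilon) = ['G554D', 'N129E', 'N37R']
Intersection: ['C961M', 'G554D', 'H878K', 'L851M', 'R880W'] ∩ ['G554D', 'N129E', 'N37R'] = ['G554D']

Answer: G554D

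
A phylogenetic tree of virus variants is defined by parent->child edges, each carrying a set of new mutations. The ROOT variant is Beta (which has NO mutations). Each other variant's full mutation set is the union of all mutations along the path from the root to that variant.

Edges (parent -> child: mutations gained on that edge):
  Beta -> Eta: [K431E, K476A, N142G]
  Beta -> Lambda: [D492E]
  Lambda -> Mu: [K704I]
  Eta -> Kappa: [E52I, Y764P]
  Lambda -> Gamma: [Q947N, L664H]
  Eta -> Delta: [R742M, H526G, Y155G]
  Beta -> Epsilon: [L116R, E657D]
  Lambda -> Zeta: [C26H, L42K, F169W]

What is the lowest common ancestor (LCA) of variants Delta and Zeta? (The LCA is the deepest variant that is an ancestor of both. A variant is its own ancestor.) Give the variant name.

Answer: Beta

Derivation:
Path from root to Delta: Beta -> Eta -> Delta
  ancestors of Delta: {Beta, Eta, Delta}
Path from root to Zeta: Beta -> Lambda -> Zeta
  ancestors of Zeta: {Beta, Lambda, Zeta}
Common ancestors: {Beta}
Walk up from Zeta: Zeta (not in ancestors of Delta), Lambda (not in ancestors of Delta), Beta (in ancestors of Delta)
Deepest common ancestor (LCA) = Beta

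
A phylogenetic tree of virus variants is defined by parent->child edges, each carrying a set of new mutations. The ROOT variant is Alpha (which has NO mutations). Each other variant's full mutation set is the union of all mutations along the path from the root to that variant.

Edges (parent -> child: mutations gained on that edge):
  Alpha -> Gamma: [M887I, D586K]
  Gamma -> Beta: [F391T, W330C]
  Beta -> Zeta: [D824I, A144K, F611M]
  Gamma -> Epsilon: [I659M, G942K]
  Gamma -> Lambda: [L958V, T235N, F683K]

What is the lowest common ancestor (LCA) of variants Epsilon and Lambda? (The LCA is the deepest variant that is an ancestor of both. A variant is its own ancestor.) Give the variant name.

Path from root to Epsilon: Alpha -> Gamma -> Epsilon
  ancestors of Epsilon: {Alpha, Gamma, Epsilon}
Path from root to Lambda: Alpha -> Gamma -> Lambda
  ancestors of Lambda: {Alpha, Gamma, Lambda}
Common ancestors: {Alpha, Gamma}
Walk up from Lambda: Lambda (not in ancestors of Epsilon), Gamma (in ancestors of Epsilon), Alpha (in ancestors of Epsilon)
Deepest common ancestor (LCA) = Gamma

Answer: Gamma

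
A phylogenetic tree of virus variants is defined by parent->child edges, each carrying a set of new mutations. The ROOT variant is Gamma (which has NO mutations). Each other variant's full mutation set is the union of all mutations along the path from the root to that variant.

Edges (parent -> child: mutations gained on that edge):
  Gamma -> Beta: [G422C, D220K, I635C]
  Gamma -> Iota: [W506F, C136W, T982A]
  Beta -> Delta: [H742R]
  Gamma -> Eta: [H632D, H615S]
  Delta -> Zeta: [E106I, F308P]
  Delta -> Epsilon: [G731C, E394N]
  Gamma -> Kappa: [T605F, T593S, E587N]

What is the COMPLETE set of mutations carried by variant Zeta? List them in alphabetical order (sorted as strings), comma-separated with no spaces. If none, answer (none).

At Gamma: gained [] -> total []
At Beta: gained ['G422C', 'D220K', 'I635C'] -> total ['D220K', 'G422C', 'I635C']
At Delta: gained ['H742R'] -> total ['D220K', 'G422C', 'H742R', 'I635C']
At Zeta: gained ['E106I', 'F308P'] -> total ['D220K', 'E106I', 'F308P', 'G422C', 'H742R', 'I635C']

Answer: D220K,E106I,F308P,G422C,H742R,I635C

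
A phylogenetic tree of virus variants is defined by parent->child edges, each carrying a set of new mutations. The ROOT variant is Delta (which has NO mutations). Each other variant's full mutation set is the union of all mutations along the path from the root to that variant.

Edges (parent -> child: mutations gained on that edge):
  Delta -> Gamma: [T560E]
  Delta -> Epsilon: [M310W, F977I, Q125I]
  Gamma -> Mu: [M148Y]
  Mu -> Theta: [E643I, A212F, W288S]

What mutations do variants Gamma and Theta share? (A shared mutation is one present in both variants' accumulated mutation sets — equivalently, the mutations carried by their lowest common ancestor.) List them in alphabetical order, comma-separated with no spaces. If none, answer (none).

Answer: T560E

Derivation:
Accumulating mutations along path to Gamma:
  At Delta: gained [] -> total []
  At Gamma: gained ['T560E'] -> total ['T560E']
Mutations(Gamma) = ['T560E']
Accumulating mutations along path to Theta:
  At Delta: gained [] -> total []
  At Gamma: gained ['T560E'] -> total ['T560E']
  At Mu: gained ['M148Y'] -> total ['M148Y', 'T560E']
  At Theta: gained ['E643I', 'A212F', 'W288S'] -> total ['A212F', 'E643I', 'M148Y', 'T560E', 'W288S']
Mutations(Theta) = ['A212F', 'E643I', 'M148Y', 'T560E', 'W288S']
Intersection: ['T560E'] ∩ ['A212F', 'E643I', 'M148Y', 'T560E', 'W288S'] = ['T560E']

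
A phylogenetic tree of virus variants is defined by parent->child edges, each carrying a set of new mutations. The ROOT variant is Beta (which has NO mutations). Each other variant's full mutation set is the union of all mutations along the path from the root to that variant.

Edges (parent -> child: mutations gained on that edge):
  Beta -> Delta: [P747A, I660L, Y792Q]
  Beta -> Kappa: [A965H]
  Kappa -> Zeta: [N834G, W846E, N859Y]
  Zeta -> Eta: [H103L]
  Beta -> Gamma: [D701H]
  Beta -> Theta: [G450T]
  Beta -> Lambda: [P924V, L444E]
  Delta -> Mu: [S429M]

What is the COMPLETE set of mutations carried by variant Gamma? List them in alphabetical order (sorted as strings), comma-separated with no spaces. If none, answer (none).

Answer: D701H

Derivation:
At Beta: gained [] -> total []
At Gamma: gained ['D701H'] -> total ['D701H']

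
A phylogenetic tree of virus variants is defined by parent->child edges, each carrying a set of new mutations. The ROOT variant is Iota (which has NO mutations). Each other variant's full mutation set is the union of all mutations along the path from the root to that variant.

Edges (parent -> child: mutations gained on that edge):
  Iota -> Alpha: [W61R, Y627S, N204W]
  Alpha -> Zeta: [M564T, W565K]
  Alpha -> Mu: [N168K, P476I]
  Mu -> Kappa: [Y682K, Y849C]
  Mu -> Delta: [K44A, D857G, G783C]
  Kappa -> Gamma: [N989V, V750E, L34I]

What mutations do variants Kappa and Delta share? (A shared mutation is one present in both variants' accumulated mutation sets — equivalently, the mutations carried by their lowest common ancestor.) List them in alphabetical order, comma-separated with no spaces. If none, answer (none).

Answer: N168K,N204W,P476I,W61R,Y627S

Derivation:
Accumulating mutations along path to Kappa:
  At Iota: gained [] -> total []
  At Alpha: gained ['W61R', 'Y627S', 'N204W'] -> total ['N204W', 'W61R', 'Y627S']
  At Mu: gained ['N168K', 'P476I'] -> total ['N168K', 'N204W', 'P476I', 'W61R', 'Y627S']
  At Kappa: gained ['Y682K', 'Y849C'] -> total ['N168K', 'N204W', 'P476I', 'W61R', 'Y627S', 'Y682K', 'Y849C']
Mutations(Kappa) = ['N168K', 'N204W', 'P476I', 'W61R', 'Y627S', 'Y682K', 'Y849C']
Accumulating mutations along path to Delta:
  At Iota: gained [] -> total []
  At Alpha: gained ['W61R', 'Y627S', 'N204W'] -> total ['N204W', 'W61R', 'Y627S']
  At Mu: gained ['N168K', 'P476I'] -> total ['N168K', 'N204W', 'P476I', 'W61R', 'Y627S']
  At Delta: gained ['K44A', 'D857G', 'G783C'] -> total ['D857G', 'G783C', 'K44A', 'N168K', 'N204W', 'P476I', 'W61R', 'Y627S']
Mutations(Delta) = ['D857G', 'G783C', 'K44A', 'N168K', 'N204W', 'P476I', 'W61R', 'Y627S']
Intersection: ['N168K', 'N204W', 'P476I', 'W61R', 'Y627S', 'Y682K', 'Y849C'] ∩ ['D857G', 'G783C', 'K44A', 'N168K', 'N204W', 'P476I', 'W61R', 'Y627S'] = ['N168K', 'N204W', 'P476I', 'W61R', 'Y627S']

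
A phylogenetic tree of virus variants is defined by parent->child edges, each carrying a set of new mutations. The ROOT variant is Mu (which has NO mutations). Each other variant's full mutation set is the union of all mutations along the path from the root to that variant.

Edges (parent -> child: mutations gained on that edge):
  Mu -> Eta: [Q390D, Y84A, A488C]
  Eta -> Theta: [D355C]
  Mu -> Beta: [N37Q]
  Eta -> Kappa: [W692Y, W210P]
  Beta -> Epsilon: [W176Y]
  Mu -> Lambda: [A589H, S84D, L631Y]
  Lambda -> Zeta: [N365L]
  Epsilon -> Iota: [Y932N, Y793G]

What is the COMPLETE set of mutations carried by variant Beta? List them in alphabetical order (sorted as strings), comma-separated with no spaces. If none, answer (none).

At Mu: gained [] -> total []
At Beta: gained ['N37Q'] -> total ['N37Q']

Answer: N37Q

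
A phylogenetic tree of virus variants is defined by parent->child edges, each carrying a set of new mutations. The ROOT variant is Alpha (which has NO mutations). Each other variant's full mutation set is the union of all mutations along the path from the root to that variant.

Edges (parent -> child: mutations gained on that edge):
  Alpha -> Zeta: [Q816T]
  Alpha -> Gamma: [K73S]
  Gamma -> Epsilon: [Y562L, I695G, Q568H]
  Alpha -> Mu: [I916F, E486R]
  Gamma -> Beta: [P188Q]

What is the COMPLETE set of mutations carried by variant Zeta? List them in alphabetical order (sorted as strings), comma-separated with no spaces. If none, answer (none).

At Alpha: gained [] -> total []
At Zeta: gained ['Q816T'] -> total ['Q816T']

Answer: Q816T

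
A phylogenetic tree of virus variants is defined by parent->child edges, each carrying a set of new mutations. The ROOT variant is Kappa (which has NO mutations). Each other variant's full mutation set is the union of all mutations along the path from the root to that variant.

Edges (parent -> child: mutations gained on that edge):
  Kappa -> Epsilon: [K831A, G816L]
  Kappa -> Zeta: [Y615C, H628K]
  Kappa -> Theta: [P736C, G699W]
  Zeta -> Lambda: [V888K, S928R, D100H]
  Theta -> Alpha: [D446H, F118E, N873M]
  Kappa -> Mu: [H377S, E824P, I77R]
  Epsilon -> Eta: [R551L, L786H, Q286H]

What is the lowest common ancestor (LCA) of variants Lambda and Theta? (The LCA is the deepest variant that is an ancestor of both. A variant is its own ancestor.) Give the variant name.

Path from root to Lambda: Kappa -> Zeta -> Lambda
  ancestors of Lambda: {Kappa, Zeta, Lambda}
Path from root to Theta: Kappa -> Theta
  ancestors of Theta: {Kappa, Theta}
Common ancestors: {Kappa}
Walk up from Theta: Theta (not in ancestors of Lambda), Kappa (in ancestors of Lambda)
Deepest common ancestor (LCA) = Kappa

Answer: Kappa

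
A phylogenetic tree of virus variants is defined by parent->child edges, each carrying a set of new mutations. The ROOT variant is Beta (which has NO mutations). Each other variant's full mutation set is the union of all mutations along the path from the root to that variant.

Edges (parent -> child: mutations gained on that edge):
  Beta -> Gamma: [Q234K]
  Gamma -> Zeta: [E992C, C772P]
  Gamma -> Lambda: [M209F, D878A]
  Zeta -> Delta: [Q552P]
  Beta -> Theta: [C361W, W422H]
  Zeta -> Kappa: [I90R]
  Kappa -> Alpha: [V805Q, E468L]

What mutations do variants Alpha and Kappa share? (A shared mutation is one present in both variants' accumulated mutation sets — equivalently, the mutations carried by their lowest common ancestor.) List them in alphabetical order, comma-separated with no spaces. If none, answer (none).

Accumulating mutations along path to Alpha:
  At Beta: gained [] -> total []
  At Gamma: gained ['Q234K'] -> total ['Q234K']
  At Zeta: gained ['E992C', 'C772P'] -> total ['C772P', 'E992C', 'Q234K']
  At Kappa: gained ['I90R'] -> total ['C772P', 'E992C', 'I90R', 'Q234K']
  At Alpha: gained ['V805Q', 'E468L'] -> total ['C772P', 'E468L', 'E992C', 'I90R', 'Q234K', 'V805Q']
Mutations(Alpha) = ['C772P', 'E468L', 'E992C', 'I90R', 'Q234K', 'V805Q']
Accumulating mutations along path to Kappa:
  At Beta: gained [] -> total []
  At Gamma: gained ['Q234K'] -> total ['Q234K']
  At Zeta: gained ['E992C', 'C772P'] -> total ['C772P', 'E992C', 'Q234K']
  At Kappa: gained ['I90R'] -> total ['C772P', 'E992C', 'I90R', 'Q234K']
Mutations(Kappa) = ['C772P', 'E992C', 'I90R', 'Q234K']
Intersection: ['C772P', 'E468L', 'E992C', 'I90R', 'Q234K', 'V805Q'] ∩ ['C772P', 'E992C', 'I90R', 'Q234K'] = ['C772P', 'E992C', 'I90R', 'Q234K']

Answer: C772P,E992C,I90R,Q234K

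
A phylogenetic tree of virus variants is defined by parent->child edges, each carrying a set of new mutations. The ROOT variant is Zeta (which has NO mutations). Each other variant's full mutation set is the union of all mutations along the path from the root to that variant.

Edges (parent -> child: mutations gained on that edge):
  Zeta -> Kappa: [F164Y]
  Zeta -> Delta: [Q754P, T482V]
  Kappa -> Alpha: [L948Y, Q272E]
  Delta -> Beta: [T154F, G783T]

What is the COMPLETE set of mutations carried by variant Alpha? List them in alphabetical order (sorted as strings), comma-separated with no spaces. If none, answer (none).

At Zeta: gained [] -> total []
At Kappa: gained ['F164Y'] -> total ['F164Y']
At Alpha: gained ['L948Y', 'Q272E'] -> total ['F164Y', 'L948Y', 'Q272E']

Answer: F164Y,L948Y,Q272E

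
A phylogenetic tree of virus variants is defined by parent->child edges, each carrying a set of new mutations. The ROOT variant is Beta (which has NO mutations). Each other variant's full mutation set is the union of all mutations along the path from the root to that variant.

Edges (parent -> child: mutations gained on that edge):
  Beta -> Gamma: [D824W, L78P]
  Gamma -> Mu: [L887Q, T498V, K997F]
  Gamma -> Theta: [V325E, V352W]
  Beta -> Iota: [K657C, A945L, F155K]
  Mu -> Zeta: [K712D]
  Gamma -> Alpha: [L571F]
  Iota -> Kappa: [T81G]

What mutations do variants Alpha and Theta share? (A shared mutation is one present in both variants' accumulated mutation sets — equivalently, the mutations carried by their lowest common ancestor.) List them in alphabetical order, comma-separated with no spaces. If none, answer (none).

Accumulating mutations along path to Alpha:
  At Beta: gained [] -> total []
  At Gamma: gained ['D824W', 'L78P'] -> total ['D824W', 'L78P']
  At Alpha: gained ['L571F'] -> total ['D824W', 'L571F', 'L78P']
Mutations(Alpha) = ['D824W', 'L571F', 'L78P']
Accumulating mutations along path to Theta:
  At Beta: gained [] -> total []
  At Gamma: gained ['D824W', 'L78P'] -> total ['D824W', 'L78P']
  At Theta: gained ['V325E', 'V352W'] -> total ['D824W', 'L78P', 'V325E', 'V352W']
Mutations(Theta) = ['D824W', 'L78P', 'V325E', 'V352W']
Intersection: ['D824W', 'L571F', 'L78P'] ∩ ['D824W', 'L78P', 'V325E', 'V352W'] = ['D824W', 'L78P']

Answer: D824W,L78P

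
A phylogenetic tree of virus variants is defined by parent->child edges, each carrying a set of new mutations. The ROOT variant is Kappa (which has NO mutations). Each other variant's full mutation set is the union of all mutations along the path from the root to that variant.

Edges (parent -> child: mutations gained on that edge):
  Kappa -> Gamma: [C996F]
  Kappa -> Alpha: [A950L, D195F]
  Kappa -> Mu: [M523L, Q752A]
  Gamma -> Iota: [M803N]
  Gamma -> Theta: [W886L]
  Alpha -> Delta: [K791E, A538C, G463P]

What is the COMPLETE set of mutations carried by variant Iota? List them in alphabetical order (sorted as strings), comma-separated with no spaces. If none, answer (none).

Answer: C996F,M803N

Derivation:
At Kappa: gained [] -> total []
At Gamma: gained ['C996F'] -> total ['C996F']
At Iota: gained ['M803N'] -> total ['C996F', 'M803N']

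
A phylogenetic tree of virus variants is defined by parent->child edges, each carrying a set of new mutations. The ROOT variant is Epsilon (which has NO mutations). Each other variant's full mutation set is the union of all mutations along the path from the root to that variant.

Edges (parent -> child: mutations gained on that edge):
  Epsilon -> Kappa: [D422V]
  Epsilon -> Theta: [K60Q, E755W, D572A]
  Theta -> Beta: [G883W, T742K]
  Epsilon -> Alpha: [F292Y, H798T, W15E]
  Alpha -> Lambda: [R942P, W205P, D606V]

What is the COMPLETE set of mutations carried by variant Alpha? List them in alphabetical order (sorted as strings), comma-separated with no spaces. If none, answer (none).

Answer: F292Y,H798T,W15E

Derivation:
At Epsilon: gained [] -> total []
At Alpha: gained ['F292Y', 'H798T', 'W15E'] -> total ['F292Y', 'H798T', 'W15E']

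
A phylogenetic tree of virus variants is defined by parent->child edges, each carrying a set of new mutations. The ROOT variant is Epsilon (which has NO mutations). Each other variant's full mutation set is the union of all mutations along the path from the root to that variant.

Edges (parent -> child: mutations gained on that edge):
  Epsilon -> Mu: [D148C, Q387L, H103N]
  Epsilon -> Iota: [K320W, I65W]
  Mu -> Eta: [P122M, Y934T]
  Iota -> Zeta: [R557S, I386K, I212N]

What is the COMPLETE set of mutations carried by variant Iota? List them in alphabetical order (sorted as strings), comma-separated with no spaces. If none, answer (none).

At Epsilon: gained [] -> total []
At Iota: gained ['K320W', 'I65W'] -> total ['I65W', 'K320W']

Answer: I65W,K320W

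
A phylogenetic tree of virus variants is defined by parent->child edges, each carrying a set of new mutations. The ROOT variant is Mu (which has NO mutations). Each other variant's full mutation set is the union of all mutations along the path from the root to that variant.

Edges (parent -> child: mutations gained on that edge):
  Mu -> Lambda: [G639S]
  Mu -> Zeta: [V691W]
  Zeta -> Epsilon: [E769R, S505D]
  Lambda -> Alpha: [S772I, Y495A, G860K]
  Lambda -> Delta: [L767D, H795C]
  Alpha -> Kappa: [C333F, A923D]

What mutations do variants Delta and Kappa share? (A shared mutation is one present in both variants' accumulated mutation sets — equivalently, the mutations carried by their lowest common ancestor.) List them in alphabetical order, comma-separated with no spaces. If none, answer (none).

Accumulating mutations along path to Delta:
  At Mu: gained [] -> total []
  At Lambda: gained ['G639S'] -> total ['G639S']
  At Delta: gained ['L767D', 'H795C'] -> total ['G639S', 'H795C', 'L767D']
Mutations(Delta) = ['G639S', 'H795C', 'L767D']
Accumulating mutations along path to Kappa:
  At Mu: gained [] -> total []
  At Lambda: gained ['G639S'] -> total ['G639S']
  At Alpha: gained ['S772I', 'Y495A', 'G860K'] -> total ['G639S', 'G860K', 'S772I', 'Y495A']
  At Kappa: gained ['C333F', 'A923D'] -> total ['A923D', 'C333F', 'G639S', 'G860K', 'S772I', 'Y495A']
Mutations(Kappa) = ['A923D', 'C333F', 'G639S', 'G860K', 'S772I', 'Y495A']
Intersection: ['G639S', 'H795C', 'L767D'] ∩ ['A923D', 'C333F', 'G639S', 'G860K', 'S772I', 'Y495A'] = ['G639S']

Answer: G639S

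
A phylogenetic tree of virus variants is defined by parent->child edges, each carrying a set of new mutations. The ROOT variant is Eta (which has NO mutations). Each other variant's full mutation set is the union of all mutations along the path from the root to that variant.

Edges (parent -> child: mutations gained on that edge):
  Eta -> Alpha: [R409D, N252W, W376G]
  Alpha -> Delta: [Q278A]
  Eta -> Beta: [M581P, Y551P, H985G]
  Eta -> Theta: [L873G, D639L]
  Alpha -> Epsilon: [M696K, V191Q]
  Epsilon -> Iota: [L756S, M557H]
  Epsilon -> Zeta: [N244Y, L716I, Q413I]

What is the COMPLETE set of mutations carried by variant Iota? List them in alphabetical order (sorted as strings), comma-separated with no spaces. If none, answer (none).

Answer: L756S,M557H,M696K,N252W,R409D,V191Q,W376G

Derivation:
At Eta: gained [] -> total []
At Alpha: gained ['R409D', 'N252W', 'W376G'] -> total ['N252W', 'R409D', 'W376G']
At Epsilon: gained ['M696K', 'V191Q'] -> total ['M696K', 'N252W', 'R409D', 'V191Q', 'W376G']
At Iota: gained ['L756S', 'M557H'] -> total ['L756S', 'M557H', 'M696K', 'N252W', 'R409D', 'V191Q', 'W376G']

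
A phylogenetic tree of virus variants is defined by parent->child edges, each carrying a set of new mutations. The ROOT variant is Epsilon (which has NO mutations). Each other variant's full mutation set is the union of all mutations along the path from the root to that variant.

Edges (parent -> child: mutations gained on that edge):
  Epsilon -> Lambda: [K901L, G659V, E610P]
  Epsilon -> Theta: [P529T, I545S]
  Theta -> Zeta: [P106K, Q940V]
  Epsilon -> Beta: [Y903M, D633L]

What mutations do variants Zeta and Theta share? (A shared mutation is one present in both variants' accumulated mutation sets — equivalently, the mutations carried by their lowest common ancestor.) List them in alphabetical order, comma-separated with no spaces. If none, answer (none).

Accumulating mutations along path to Zeta:
  At Epsilon: gained [] -> total []
  At Theta: gained ['P529T', 'I545S'] -> total ['I545S', 'P529T']
  At Zeta: gained ['P106K', 'Q940V'] -> total ['I545S', 'P106K', 'P529T', 'Q940V']
Mutations(Zeta) = ['I545S', 'P106K', 'P529T', 'Q940V']
Accumulating mutations along path to Theta:
  At Epsilon: gained [] -> total []
  At Theta: gained ['P529T', 'I545S'] -> total ['I545S', 'P529T']
Mutations(Theta) = ['I545S', 'P529T']
Intersection: ['I545S', 'P106K', 'P529T', 'Q940V'] ∩ ['I545S', 'P529T'] = ['I545S', 'P529T']

Answer: I545S,P529T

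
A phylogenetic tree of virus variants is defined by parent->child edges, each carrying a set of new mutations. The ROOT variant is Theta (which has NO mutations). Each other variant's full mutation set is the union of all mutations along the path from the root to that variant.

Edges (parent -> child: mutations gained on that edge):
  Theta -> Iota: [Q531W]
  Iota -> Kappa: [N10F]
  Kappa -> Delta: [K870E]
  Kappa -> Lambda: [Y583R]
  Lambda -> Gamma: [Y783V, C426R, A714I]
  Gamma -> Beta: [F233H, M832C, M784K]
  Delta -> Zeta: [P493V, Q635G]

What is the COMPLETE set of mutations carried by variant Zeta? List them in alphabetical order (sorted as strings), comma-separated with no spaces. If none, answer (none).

Answer: K870E,N10F,P493V,Q531W,Q635G

Derivation:
At Theta: gained [] -> total []
At Iota: gained ['Q531W'] -> total ['Q531W']
At Kappa: gained ['N10F'] -> total ['N10F', 'Q531W']
At Delta: gained ['K870E'] -> total ['K870E', 'N10F', 'Q531W']
At Zeta: gained ['P493V', 'Q635G'] -> total ['K870E', 'N10F', 'P493V', 'Q531W', 'Q635G']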